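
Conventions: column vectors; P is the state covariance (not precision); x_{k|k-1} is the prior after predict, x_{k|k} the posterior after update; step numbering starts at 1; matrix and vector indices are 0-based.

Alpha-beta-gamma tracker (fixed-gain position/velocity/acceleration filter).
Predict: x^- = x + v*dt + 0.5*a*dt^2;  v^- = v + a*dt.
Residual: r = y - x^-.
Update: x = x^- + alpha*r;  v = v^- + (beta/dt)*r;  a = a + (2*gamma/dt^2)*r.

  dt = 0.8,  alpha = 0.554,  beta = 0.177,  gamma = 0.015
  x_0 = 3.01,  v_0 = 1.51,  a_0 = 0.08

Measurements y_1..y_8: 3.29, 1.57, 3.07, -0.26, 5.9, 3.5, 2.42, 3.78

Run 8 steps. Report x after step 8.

x_post = 3.3467

step 1: x_pred=4.2436  r=-0.9536  x^+=3.7153  v^+=1.3630  a^+=0.0353
step 2: x_pred=4.8170  r=-3.2470  x^+=3.0182  v^+=0.6729  a^+=-0.1169
step 3: x_pred=3.5190  r=-0.4490  x^+=3.2703  v^+=0.4800  a^+=-0.1380
step 4: x_pred=3.6101  r=-3.8701  x^+=1.4661  v^+=-0.4866  a^+=-0.3194
step 5: x_pred=0.9746  r=4.9254  x^+=3.7033  v^+=0.3476  a^+=-0.0885
step 6: x_pred=3.9530  r=-0.4530  x^+=3.7021  v^+=0.1766  a^+=-0.1097
step 7: x_pred=3.8082  r=-1.3882  x^+=3.0391  v^+=-0.2183  a^+=-0.1748
step 8: x_pred=2.8086  r=0.9714  x^+=3.3467  v^+=-0.1432  a^+=-0.1293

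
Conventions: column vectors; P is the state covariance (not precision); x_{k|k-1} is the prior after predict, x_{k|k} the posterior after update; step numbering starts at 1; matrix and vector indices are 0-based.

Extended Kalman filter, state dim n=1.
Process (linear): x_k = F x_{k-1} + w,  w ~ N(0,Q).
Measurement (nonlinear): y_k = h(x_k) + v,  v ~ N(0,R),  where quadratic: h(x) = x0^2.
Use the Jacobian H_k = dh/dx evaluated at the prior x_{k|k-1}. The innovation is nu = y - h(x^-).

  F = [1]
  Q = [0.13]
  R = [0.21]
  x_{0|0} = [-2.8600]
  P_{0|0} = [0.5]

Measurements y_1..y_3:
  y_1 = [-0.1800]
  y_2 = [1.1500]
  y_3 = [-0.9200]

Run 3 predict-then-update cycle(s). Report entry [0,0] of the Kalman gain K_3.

step 1: x^-=[-2.8600]  P^-=[0.6300]  H_jac=[-5.7200]  S=[20.8226]  K=[-0.1731]  nu=[-8.3596]  x^+=[-1.4133]  P^+=[0.0064]
step 2: x^-=[-1.4133]  P^-=[0.1364]  H_jac=[-2.8265]  S=[1.2994]  K=[-0.2966]  nu=[-0.8473]  x^+=[-1.1619]  P^+=[0.0220]
step 3: x^-=[-1.1619]  P^-=[0.1520]  H_jac=[-2.3239]  S=[1.0311]  K=[-0.3427]  nu=[-2.2701]  x^+=[-0.3840]  P^+=[0.0310]

K[0,0] = -0.3427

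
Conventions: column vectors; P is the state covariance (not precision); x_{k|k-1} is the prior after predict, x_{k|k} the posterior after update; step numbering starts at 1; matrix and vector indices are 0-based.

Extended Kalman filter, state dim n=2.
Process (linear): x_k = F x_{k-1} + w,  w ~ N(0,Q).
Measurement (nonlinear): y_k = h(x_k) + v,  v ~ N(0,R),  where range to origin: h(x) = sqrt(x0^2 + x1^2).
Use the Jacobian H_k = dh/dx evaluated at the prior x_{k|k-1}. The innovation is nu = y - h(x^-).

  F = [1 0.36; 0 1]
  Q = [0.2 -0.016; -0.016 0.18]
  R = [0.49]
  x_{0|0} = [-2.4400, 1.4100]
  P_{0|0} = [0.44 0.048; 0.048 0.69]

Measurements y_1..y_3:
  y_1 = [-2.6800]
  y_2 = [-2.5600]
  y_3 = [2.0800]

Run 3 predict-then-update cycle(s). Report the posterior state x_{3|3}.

step 1: x^-=[-1.9324, 1.4100]  P^-=[0.7640 0.2804; 0.2804 0.8700]  H_jac=[-0.8078 0.5894]  S=[1.0238]  K=[-0.4414; 0.2796]  nu=[-5.0721]  x^+=[0.3063, -0.0084]  P^+=[0.5645 0.4068; 0.4068 0.7899]
step 2: x^-=[0.3033, -0.0084]  P^-=[1.1598 0.6751; 0.6751 0.9699]  H_jac=[0.9996 -0.0276]  S=[1.6123]  K=[0.7075; 0.4020]  nu=[-2.8634]  x^+=[-1.7225, -1.1594]  P^+=[0.3528 0.2166; 0.2166 0.7094]
step 3: x^-=[-2.1398, -1.1594]  P^-=[0.8007 0.4560; 0.4560 0.8894]  H_jac=[-0.8792 -0.4764]  S=[1.6929]  K=[-0.5442; -0.4871]  nu=[-0.3537]  x^+=[-1.9473, -0.9870]  P^+=[0.2994 0.0073; 0.0073 0.4877]

x_post = [-1.9473, -0.9870]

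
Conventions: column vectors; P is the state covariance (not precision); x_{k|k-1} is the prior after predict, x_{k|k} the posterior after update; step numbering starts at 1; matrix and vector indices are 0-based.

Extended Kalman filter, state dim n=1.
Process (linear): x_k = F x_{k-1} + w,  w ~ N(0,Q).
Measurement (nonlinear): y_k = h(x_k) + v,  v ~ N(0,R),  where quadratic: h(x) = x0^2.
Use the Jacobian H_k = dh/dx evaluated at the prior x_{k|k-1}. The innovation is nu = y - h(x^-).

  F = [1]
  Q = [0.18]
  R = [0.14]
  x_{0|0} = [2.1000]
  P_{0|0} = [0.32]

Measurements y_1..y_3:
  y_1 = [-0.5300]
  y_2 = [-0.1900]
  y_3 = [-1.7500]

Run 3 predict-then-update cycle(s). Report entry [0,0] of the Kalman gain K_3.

K[0,0] = 0.6096

step 1: x^-=[2.1000]  P^-=[0.5000]  H_jac=[4.2000]  S=[8.9600]  K=[0.2344]  nu=[-4.9400]  x^+=[0.9422]  P^+=[0.0078]
step 2: x^-=[0.9422]  P^-=[0.1878]  H_jac=[1.8844]  S=[0.8069]  K=[0.4386]  nu=[-1.0777]  x^+=[0.4695]  P^+=[0.0326]
step 3: x^-=[0.4695]  P^-=[0.2126]  H_jac=[0.9390]  S=[0.3274]  K=[0.6096]  nu=[-1.9704]  x^+=[-0.7317]  P^+=[0.0909]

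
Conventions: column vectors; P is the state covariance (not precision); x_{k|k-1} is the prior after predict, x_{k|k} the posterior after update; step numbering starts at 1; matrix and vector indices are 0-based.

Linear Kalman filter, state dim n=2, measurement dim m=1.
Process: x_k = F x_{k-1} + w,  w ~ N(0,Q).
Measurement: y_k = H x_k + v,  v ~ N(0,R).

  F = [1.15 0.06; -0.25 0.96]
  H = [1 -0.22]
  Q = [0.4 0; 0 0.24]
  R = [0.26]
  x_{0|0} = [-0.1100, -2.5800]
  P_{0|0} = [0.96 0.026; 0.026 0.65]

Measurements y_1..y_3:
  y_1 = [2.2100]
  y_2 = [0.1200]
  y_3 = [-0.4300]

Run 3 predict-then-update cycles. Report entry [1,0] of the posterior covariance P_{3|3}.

step 1: x^-=[-0.2813, -2.4493]  P^-=[1.6755 -0.2102; -0.2102 0.8866]  S=[2.0709]  K=[0.8314; -0.1957]  nu=[1.9525]  x^+=[1.3420, -2.8314]  P^+=[0.2440 0.1267; 0.1267 0.8072]
step 2: x^-=[1.3734, -3.0536]  P^-=[0.7431 0.1143; 0.1143 0.9384]  S=[0.9983]  K=[0.7192; -0.0923]  nu=[-1.9252]  x^+=[-0.0113, -2.8760]  P^+=[0.2267 0.1806; 0.1806 0.9299]
step 3: x^-=[-0.1855, -2.7581]  P^-=[0.7281 0.1850; 0.1850 1.0245]  S=[0.9563]  K=[0.7188; -0.0422]  nu=[-0.8512]  x^+=[-0.7974, -2.7222]  P^+=[0.2340 0.2140; 0.2140 1.0228]

P_post[1,0] = 0.2140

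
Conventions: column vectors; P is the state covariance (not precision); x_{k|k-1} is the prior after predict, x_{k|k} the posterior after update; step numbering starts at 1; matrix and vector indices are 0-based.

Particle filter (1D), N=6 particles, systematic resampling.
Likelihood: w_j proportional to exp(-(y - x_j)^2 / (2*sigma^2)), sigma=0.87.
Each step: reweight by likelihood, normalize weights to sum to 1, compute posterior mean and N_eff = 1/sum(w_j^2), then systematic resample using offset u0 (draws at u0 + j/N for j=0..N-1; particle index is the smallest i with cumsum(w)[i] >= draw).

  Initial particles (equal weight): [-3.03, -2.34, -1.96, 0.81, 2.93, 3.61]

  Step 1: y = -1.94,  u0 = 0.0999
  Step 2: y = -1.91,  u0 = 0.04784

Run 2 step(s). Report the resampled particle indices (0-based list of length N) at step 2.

step 1: w=[0.1931, 0.3808, 0.4232, 0.0029, 0.0000, 0.0000]  mean=-2.3034  Neff=2.7668  idx=[0, 1, 1, 2, 2, 2]
step 2: w=[0.0839, 0.1701, 0.1701, 0.1919, 0.1919, 0.1919]  mean=-2.1791  Neff=5.6997  idx=[0, 1, 2, 3, 4, 5]

resampled_idx = [0, 1, 2, 3, 4, 5]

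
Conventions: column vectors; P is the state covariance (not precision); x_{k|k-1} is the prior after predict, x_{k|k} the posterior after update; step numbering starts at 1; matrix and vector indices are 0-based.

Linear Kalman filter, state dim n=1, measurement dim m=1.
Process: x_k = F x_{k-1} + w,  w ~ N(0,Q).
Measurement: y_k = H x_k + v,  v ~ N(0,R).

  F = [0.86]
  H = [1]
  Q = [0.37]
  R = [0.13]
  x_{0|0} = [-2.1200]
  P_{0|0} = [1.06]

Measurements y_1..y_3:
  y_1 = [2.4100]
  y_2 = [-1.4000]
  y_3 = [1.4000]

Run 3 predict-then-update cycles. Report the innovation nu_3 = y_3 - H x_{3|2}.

innov = [2.0122]

step 1: x^-=[-1.8232]  P^-=[1.1540]  S=[1.2840]  K=[0.8988]  nu=[4.2332]  x^+=[1.9814]  P^+=[0.1168]
step 2: x^-=[1.7040]  P^-=[0.4564]  S=[0.5864]  K=[0.7783]  nu=[-3.1040]  x^+=[-0.7119]  P^+=[0.1012]
step 3: x^-=[-0.6122]  P^-=[0.4448]  S=[0.5748]  K=[0.7738]  nu=[2.0122]  x^+=[0.9449]  P^+=[0.1006]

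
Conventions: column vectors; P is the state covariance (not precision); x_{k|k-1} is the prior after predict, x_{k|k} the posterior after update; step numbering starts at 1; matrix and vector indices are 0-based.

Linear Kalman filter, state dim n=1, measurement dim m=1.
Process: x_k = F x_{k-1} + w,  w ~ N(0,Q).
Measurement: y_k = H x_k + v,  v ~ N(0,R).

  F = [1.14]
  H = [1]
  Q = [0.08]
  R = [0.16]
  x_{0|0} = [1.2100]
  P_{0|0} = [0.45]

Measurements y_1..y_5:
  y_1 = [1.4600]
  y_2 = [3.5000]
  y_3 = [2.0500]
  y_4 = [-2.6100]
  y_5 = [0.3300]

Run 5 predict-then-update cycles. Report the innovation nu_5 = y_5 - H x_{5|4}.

step 1: x^-=[1.3794]  P^-=[0.6648]  S=[0.8248]  K=[0.8060]  nu=[0.0806]  x^+=[1.4444]  P^+=[0.1290]
step 2: x^-=[1.6466]  P^-=[0.2476]  S=[0.4076]  K=[0.6075]  nu=[1.8534]  x^+=[2.7725]  P^+=[0.0972]
step 3: x^-=[3.1606]  P^-=[0.2063]  S=[0.3663]  K=[0.5632]  nu=[-1.1106]  x^+=[2.5351]  P^+=[0.0901]
step 4: x^-=[2.8900]  P^-=[0.1971]  S=[0.3571]  K=[0.5520]  nu=[-5.5000]  x^+=[-0.1458]  P^+=[0.0883]
step 5: x^-=[-0.1662]  P^-=[0.1948]  S=[0.3548]  K=[0.5490]  nu=[0.4962]  x^+=[0.1062]  P^+=[0.0878]

innov = [0.4962]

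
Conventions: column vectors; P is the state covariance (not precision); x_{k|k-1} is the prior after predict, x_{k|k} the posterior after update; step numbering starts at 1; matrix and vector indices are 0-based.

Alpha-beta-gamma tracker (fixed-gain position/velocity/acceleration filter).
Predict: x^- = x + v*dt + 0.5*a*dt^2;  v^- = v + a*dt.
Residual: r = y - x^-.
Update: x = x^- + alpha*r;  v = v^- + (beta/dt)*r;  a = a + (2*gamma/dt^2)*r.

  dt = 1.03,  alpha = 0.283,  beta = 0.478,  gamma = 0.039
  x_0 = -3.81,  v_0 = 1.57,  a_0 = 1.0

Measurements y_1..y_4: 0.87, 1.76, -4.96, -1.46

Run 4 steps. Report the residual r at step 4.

step 1: x_pred=-1.6624  r=2.5324  x^+=-0.9458  v^+=3.7753  a^+=1.1862
step 2: x_pred=3.5720  r=-1.8120  x^+=3.0592  v^+=4.1561  a^+=1.0530
step 3: x_pred=7.8985  r=-12.8585  x^+=4.2596  v^+=-0.7267  a^+=0.1076
step 4: x_pred=3.5682  r=-5.0282  x^+=2.1452  v^+=-2.9493  a^+=-0.2621

resid = -5.0282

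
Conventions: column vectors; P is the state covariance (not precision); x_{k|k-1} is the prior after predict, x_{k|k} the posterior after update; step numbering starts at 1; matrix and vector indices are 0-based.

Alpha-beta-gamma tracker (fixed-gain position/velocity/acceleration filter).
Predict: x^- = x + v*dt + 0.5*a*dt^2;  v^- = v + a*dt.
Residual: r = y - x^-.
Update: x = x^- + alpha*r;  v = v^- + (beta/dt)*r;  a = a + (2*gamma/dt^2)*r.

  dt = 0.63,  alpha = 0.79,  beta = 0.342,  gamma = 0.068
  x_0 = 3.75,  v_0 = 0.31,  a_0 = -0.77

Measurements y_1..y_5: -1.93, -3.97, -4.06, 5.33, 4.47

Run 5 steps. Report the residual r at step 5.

resid = 0.6425

step 1: x_pred=3.7925  r=-5.7225  x^+=-0.7283  v^+=-3.2816  a^+=-2.7308
step 2: x_pred=-3.3376  r=-0.6324  x^+=-3.8372  v^+=-5.3453  a^+=-2.9475
step 3: x_pred=-7.7897  r=3.7297  x^+=-4.8432  v^+=-5.1776  a^+=-1.6695
step 4: x_pred=-8.4364  r=13.7664  x^+=2.4391  v^+=1.2438  a^+=3.0476
step 5: x_pred=3.8275  r=0.6425  x^+=4.3351  v^+=3.5126  a^+=3.2678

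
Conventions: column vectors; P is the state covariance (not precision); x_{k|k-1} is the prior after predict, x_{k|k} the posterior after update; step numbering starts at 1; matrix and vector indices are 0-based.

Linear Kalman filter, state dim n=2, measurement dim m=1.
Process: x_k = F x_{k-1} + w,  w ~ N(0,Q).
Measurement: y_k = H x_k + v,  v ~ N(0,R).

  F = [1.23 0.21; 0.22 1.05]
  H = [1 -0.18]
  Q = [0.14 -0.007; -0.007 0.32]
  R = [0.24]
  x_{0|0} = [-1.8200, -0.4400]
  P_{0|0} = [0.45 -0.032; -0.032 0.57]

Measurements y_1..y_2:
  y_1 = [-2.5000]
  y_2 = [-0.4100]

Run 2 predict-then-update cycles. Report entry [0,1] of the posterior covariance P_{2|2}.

step 1: x^-=[-2.3310, -0.8624]  P^-=[0.8294 0.1976; 0.1976 0.9554]  S=[1.0292]  K=[0.7713; 0.0249]  nu=[-0.3242]  x^+=[-2.5811, -0.8705]  P^+=[0.2171 0.1778; 0.1778 0.9548]
step 2: x^-=[-3.3575, -1.4818]  P^-=[0.6025 0.5002; 0.5002 1.4653]  S=[0.7099]  K=[0.7219; 0.3331]  nu=[2.6808]  x^+=[-1.4224, -0.5890]  P^+=[0.2326 0.3295; 0.3295 1.3866]

P_post[0,1] = 0.3295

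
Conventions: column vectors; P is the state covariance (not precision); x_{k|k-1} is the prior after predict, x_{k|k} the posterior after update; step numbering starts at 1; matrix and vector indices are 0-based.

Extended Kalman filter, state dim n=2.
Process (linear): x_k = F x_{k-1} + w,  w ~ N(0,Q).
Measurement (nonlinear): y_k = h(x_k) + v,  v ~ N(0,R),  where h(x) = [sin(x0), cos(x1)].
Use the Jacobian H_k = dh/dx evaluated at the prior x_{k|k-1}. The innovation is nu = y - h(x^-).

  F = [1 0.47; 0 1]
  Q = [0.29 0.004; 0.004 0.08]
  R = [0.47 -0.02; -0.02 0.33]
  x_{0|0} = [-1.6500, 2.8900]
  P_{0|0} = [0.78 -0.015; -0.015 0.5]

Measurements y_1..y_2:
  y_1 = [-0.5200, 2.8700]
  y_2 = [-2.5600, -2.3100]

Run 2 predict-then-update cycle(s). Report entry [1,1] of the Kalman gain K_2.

K[1,1] = -0.6090

step 1: x^-=[-0.2917, 2.8900]  P^-=[1.1663 0.2240; 0.2240 0.5800]  H_jac=[0.9578 0.0000; 0.0000 -0.2489]  S=[1.5399 -0.0734; -0.0734 0.3659]  K=[0.7251 -0.0069; 0.1217 -0.3702]  nu=[-0.2324, 3.8385]  x^+=[-0.4868, 1.4409]  P^+=[0.3560 0.0674; 0.0674 0.5004]
step 2: x^-=[0.1904, 1.4409]  P^-=[0.8199 0.3067; 0.3067 0.5804]  H_jac=[0.9819 0.0000; 0.0000 -0.9916]  S=[1.2606 -0.3186; -0.3186 0.9007]  K=[0.6077 -0.1227; 0.0850 -0.6090]  nu=[-2.7492, -2.4396]  x^+=[-1.1811, 2.6928]  P^+=[0.2934 0.0531; 0.0531 0.2044]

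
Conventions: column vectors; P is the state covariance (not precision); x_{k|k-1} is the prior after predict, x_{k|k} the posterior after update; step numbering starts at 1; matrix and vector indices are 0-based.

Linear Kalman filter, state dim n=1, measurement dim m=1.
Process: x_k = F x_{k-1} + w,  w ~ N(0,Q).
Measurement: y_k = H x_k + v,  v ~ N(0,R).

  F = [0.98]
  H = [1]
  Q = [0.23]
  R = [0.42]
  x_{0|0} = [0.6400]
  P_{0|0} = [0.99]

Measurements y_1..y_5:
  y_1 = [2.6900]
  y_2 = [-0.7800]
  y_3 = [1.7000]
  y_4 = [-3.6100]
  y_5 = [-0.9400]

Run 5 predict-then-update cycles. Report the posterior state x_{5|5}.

x_post = [-1.1090]

step 1: x^-=[0.6272]  P^-=[1.1808]  S=[1.6008]  K=[0.7376]  nu=[2.0628]  x^+=[2.1488]  P^+=[0.3098]
step 2: x^-=[2.1058]  P^-=[0.5275]  S=[0.9475]  K=[0.5567]  nu=[-2.8858]  x^+=[0.4991]  P^+=[0.2338]
step 3: x^-=[0.4892]  P^-=[0.4546]  S=[0.8746]  K=[0.5198]  nu=[1.2108]  x^+=[1.1185]  P^+=[0.2183]
step 4: x^-=[1.0961]  P^-=[0.4397]  S=[0.8597]  K=[0.5114]  nu=[-4.7061]  x^+=[-1.3107]  P^+=[0.2148]
step 5: x^-=[-1.2845]  P^-=[0.4363]  S=[0.8563]  K=[0.5095]  nu=[0.3445]  x^+=[-1.1090]  P^+=[0.2140]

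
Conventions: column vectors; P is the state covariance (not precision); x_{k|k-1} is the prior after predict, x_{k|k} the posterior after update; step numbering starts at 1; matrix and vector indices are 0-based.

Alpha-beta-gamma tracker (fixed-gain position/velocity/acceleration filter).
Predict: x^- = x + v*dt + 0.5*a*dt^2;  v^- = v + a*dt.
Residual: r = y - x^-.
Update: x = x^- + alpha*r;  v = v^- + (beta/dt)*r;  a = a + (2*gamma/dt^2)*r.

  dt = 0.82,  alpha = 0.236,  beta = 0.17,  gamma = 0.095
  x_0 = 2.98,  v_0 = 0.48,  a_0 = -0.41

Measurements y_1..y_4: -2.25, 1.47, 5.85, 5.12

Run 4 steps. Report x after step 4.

x_post = -0.0383

step 1: x_pred=3.2358  r=-5.4858  x^+=1.9411  v^+=-0.9935  a^+=-1.9601
step 2: x_pred=0.4675  r=1.0025  x^+=0.7041  v^+=-2.3929  a^+=-1.6768
step 3: x_pred=-1.8219  r=7.6719  x^+=-0.0113  v^+=-2.1774  a^+=0.4910
step 4: x_pred=-1.6317  r=6.7517  x^+=-0.0383  v^+=-0.3750  a^+=2.3989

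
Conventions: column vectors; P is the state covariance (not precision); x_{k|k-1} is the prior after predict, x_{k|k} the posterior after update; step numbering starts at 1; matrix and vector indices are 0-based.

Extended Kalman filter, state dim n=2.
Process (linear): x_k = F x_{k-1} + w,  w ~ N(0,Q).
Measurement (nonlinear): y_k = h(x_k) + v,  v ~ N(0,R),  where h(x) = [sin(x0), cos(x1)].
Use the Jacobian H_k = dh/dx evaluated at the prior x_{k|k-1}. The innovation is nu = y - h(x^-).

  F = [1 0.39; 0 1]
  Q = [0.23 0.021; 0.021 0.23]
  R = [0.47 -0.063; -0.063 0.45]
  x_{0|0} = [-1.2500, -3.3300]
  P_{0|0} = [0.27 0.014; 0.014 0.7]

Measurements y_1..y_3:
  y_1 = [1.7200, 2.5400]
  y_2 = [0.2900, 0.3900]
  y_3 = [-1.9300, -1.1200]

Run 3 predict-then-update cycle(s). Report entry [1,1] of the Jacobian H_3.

H_jac[1,1] = -0.9124

step 1: x^-=[-2.5487, -3.3300]  P^-=[0.6174 0.3080; 0.3080 0.9300]  H_jac=[-0.8293 0.0000; 0.0000 -0.1873]  S=[0.8946 -0.0152; -0.0152 0.4826]  K=[-0.5747 -0.1376; -0.2918 -0.3701]  nu=[2.2788, 3.5223]  x^+=[-4.3428, -5.2984]  P^+=[0.3152 0.1373; 0.1373 0.7910]
step 2: x^-=[-6.4092, -5.2984]  P^-=[0.7726 0.4667; 0.4667 1.0210]  H_jac=[0.9921 0.0000; 0.0000 -0.8331]  S=[1.2304 -0.4488; -0.4488 1.1587]  K=[0.5829 -0.1098; 0.1264 -0.6852]  nu=[0.4157, -0.1631]  x^+=[-6.1490, -5.1342]  P^+=[0.2831 0.1034; 0.1034 0.3796]
step 3: x^-=[-8.1513, -5.1342]  P^-=[0.6515 0.2725; 0.2725 0.6096]  H_jac=[-0.2930 0.0000; 0.0000 -0.9124]  S=[0.5259 0.0098; 0.0098 0.9575]  K=[-0.3581 -0.2560; -0.1409 -0.5795]  nu=[-0.9739, -1.5294]  x^+=[-7.4111, -4.1107]  P^+=[0.5195 0.1015; 0.1015 0.2761]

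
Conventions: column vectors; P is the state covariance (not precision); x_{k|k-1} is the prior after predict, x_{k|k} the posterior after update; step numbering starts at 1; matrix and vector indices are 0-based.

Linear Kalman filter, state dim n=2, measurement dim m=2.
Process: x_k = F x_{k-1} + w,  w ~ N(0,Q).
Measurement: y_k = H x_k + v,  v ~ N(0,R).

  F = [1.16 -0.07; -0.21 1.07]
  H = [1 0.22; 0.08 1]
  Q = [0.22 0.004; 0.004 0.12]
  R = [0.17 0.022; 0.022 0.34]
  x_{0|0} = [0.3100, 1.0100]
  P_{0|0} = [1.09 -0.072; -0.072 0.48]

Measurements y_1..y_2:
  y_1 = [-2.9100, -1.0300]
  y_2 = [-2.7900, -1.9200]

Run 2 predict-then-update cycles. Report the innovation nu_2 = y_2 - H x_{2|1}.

step 1: x^-=[0.2889, 1.0156]  P^-=[1.7007 -0.3879; -0.3879 0.7500]  S=[1.7364 -0.0717; -0.0717 1.0388]  K=[0.9230 -0.1788; -0.1001 0.6852]  nu=[-3.4223, -2.0687]  x^+=[-2.5000, -0.0593]  P^+=[0.1648 -0.0537; -0.0537 0.2351]
step 2: x^-=[-2.8958, 0.4615]  P^-=[0.4516 -0.1211; -0.1211 0.4205]  S=[0.5886 0.0274; 0.0274 0.7440]  K=[0.7285 -0.1411; -0.0744 0.5549]  nu=[0.0043, -2.1499]  x^+=[-2.5895, -0.7317]  P^+=[0.1300 -0.0423; -0.0423 0.1904]

innov = [0.0043, -2.1499]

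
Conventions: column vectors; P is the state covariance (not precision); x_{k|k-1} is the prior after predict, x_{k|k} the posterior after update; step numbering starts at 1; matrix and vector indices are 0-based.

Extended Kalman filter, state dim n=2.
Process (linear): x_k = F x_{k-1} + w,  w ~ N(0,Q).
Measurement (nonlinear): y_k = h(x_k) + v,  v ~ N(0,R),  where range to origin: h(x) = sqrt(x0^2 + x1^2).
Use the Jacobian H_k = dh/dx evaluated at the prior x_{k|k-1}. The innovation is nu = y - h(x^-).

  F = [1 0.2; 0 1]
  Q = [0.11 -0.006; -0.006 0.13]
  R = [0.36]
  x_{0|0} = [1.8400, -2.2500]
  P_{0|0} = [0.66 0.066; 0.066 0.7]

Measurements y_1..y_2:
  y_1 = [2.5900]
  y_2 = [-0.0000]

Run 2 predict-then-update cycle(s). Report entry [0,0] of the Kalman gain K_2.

K[0,0] = -0.0171

step 1: x^-=[1.3900, -2.2500]  P^-=[0.8244 0.2000; 0.2000 0.8300]  H_jac=[0.5256 -0.8507]  S=[1.0096]  K=[0.2606; -0.5953]  nu=[-0.0547]  x^+=[1.3757, -2.2174]  P^+=[0.7558 0.3566; 0.3566 0.4722]
step 2: x^-=[0.9323, -2.2174]  P^-=[1.0274 0.4451; 0.4451 0.6022]  H_jac=[0.3876 -0.9218]  S=[0.7081]  K=[-0.0171; -0.5404]  nu=[-2.4054]  x^+=[0.9735, -0.9174]  P^+=[1.0272 0.4385; 0.4385 0.3954]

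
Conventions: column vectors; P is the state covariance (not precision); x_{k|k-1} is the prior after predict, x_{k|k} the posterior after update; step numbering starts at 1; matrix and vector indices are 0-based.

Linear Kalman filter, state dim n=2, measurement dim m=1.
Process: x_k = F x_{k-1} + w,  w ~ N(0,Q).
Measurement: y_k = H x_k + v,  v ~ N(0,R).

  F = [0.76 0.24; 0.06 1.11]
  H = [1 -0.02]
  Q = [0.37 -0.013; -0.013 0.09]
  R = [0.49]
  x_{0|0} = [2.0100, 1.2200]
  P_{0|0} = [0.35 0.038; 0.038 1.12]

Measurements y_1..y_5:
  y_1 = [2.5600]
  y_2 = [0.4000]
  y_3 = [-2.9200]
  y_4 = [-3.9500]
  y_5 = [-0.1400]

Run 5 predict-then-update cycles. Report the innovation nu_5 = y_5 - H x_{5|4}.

innov = [2.5054]

step 1: x^-=[1.8204, 1.4748]  P^-=[0.6505 0.3339; 0.3339 1.4763]  S=[1.1278]  K=[0.5709; 0.2699]  nu=[0.7691]  x^+=[2.2595, 1.6824]  P^+=[0.2829 0.1601; 0.1601 1.3941]
step 2: x^-=[2.1210, 2.0030]  P^-=[0.6722 0.5087; 0.5087 1.8300]  S=[1.1425]  K=[0.5794; 0.4132]  nu=[-1.6809]  x^+=[1.1471, 1.3085]  P^+=[0.2886 0.2352; 0.2352 1.6350]
step 3: x^-=[1.1858, 1.5212]  P^-=[0.7167 0.6375; 0.6375 2.1368]  S=[1.1820]  K=[0.5955; 0.5032]  nu=[-4.0754]  x^+=[-1.2412, -0.5294]  P^+=[0.2975 0.2833; 0.2833 1.8375]
step 4: x^-=[-1.0703, -0.6621]  P^-=[0.7510 0.7332; 0.7332 2.3928]  S=[1.2126]  K=[0.6072; 0.5651]  nu=[-2.8929]  x^+=[-2.8270, -2.2969]  P^+=[0.3039 0.3170; 0.3170 2.0056]
step 5: x^-=[-2.6998, -2.7192]  P^-=[0.7767 0.8071; 0.8071 2.6044]  S=[1.2354]  K=[0.6156; 0.6112]  nu=[2.5054]  x^+=[-1.1574, -1.1880]  P^+=[0.3085 0.3423; 0.3423 2.1429]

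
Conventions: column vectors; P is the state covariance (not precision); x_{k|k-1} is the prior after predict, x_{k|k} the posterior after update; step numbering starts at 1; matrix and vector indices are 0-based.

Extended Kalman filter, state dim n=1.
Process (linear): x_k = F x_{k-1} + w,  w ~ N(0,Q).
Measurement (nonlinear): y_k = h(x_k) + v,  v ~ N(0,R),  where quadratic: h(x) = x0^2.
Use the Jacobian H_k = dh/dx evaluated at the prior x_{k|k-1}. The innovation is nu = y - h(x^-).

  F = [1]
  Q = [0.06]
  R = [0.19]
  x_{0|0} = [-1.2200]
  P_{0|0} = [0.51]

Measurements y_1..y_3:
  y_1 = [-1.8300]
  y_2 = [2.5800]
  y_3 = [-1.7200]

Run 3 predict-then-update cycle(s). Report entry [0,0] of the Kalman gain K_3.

step 1: x^-=[-1.2200]  P^-=[0.5700]  H_jac=[-2.4400]  S=[3.5836]  K=[-0.3881]  nu=[-3.3184]  x^+=[0.0679]  P^+=[0.0302]
step 2: x^-=[0.0679]  P^-=[0.0902]  H_jac=[0.1358]  S=[0.1917]  K=[0.0639]  nu=[2.5754]  x^+=[0.2325]  P^+=[0.0894]
step 3: x^-=[0.2325]  P^-=[0.1494]  H_jac=[0.4650]  S=[0.2223]  K=[0.3126]  nu=[-1.7741]  x^+=[-0.3220]  P^+=[0.1277]

K[0,0] = 0.3126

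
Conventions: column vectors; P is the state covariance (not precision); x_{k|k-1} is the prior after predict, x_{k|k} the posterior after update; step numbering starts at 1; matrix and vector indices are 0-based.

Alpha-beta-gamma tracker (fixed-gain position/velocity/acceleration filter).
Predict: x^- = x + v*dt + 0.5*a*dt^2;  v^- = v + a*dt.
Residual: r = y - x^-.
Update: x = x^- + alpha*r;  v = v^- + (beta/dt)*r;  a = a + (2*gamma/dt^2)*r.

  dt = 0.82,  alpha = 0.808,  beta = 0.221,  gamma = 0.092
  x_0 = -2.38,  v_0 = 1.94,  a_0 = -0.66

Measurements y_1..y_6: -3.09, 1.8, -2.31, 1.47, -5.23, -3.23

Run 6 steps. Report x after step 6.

step 1: x_pred=-1.0111  r=-2.0789  x^+=-2.6908  v^+=0.8385  a^+=-1.2289
step 2: x_pred=-2.4164  r=4.2164  x^+=0.9904  v^+=0.9672  a^+=-0.0751
step 3: x_pred=1.7583  r=-4.0683  x^+=-1.5289  v^+=-0.1908  a^+=-1.1884
step 4: x_pred=-2.0849  r=3.5549  x^+=0.7875  v^+=-0.2072  a^+=-0.2156
step 5: x_pred=0.5451  r=-5.7751  x^+=-4.1212  v^+=-1.9404  a^+=-1.7959
step 6: x_pred=-6.3161  r=3.0861  x^+=-3.8225  v^+=-2.5813  a^+=-0.9514

x_post = -3.8225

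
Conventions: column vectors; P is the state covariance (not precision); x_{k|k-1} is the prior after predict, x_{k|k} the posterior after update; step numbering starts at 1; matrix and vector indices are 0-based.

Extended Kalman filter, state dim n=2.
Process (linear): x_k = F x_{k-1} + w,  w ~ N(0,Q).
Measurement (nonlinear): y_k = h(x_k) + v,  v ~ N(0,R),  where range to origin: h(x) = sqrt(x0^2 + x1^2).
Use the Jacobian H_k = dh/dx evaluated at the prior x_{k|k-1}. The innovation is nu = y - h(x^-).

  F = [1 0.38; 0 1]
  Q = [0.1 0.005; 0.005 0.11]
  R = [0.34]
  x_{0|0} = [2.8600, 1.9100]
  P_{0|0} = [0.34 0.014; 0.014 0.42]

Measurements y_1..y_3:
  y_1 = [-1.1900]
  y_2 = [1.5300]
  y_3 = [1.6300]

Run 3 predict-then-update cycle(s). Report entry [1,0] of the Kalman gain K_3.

step 1: x^-=[3.5858, 1.9100]  P^-=[0.5113 0.1786; 0.1786 0.5300]  H_jac=[0.8826 0.4701]  S=[1.0036]  K=[0.5333; 0.4053]  nu=[-5.2528]  x^+=[0.7846, -0.2191]  P^+=[0.2259 -0.0383; -0.0383 0.3651]
step 2: x^-=[0.7013, -0.2191]  P^-=[0.3494 0.1054; 0.1054 0.4751]  H_jac=[0.9545 -0.2982]  S=[0.6406]  K=[0.4716; -0.0641]  nu=[0.7953]  x^+=[1.0764, -0.2700]  P^+=[0.2070 0.1248; 0.1248 0.4725]
step 3: x^-=[0.9738, -0.2700]  P^-=[0.4700 0.3093; 0.3093 0.5825]  H_jac=[0.9636 -0.2672]  S=[0.6587]  K=[0.5621; 0.2162]  nu=[0.6195]  x^+=[1.3220, -0.1361]  P^+=[0.2619 0.2293; 0.2293 0.5517]

K[1,0] = 0.2162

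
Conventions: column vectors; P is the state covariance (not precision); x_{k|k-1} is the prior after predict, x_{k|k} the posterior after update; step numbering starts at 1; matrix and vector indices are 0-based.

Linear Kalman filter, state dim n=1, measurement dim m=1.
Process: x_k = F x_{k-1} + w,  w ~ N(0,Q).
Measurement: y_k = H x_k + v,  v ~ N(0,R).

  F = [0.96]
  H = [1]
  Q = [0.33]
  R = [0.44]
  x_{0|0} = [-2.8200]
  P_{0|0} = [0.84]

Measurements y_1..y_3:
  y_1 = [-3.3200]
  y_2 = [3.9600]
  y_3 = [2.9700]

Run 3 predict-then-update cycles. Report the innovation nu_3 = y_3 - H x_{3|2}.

step 1: x^-=[-2.7072]  P^-=[1.1041]  S=[1.5441]  K=[0.7151]  nu=[-0.6128]  x^+=[-3.1454]  P^+=[0.3146]
step 2: x^-=[-3.0196]  P^-=[0.6200]  S=[1.0600]  K=[0.5849]  nu=[6.9796]  x^+=[1.0627]  P^+=[0.2574]
step 3: x^-=[1.0202]  P^-=[0.5672]  S=[1.0072]  K=[0.5631]  nu=[1.9498]  x^+=[2.1182]  P^+=[0.2478]

innov = [1.9498]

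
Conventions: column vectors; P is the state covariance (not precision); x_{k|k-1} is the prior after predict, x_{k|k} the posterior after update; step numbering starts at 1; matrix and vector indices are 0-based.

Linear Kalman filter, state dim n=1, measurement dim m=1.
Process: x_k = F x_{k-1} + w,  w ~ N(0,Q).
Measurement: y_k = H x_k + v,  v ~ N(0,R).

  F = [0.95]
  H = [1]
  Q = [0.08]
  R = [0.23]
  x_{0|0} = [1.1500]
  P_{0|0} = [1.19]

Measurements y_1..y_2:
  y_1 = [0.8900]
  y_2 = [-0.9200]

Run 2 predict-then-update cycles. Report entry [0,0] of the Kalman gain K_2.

K[0,0] = 0.5239

step 1: x^-=[1.0925]  P^-=[1.1540]  S=[1.3840]  K=[0.8338]  nu=[-0.2025]  x^+=[0.9237]  P^+=[0.1918]
step 2: x^-=[0.8775]  P^-=[0.2531]  S=[0.4831]  K=[0.5239]  nu=[-1.7975]  x^+=[-0.0642]  P^+=[0.1205]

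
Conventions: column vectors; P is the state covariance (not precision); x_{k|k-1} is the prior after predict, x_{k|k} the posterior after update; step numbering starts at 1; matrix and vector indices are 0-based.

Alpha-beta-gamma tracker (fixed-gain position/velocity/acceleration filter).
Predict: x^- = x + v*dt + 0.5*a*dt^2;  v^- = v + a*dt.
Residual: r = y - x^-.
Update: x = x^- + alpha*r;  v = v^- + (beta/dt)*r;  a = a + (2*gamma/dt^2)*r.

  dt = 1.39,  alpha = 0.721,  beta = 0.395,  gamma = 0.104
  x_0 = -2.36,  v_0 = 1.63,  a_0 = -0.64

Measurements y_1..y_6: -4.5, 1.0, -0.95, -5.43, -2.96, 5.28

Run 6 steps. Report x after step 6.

step 1: x_pred=-0.7126  r=-3.7874  x^+=-3.4433  v^+=-0.3359  a^+=-1.0477
step 2: x_pred=-4.9224  r=5.9224  x^+=-0.6523  v^+=-0.1093  a^+=-0.4102
step 3: x_pred=-1.2005  r=0.2505  x^+=-1.0199  v^+=-0.6082  a^+=-0.3832
step 4: x_pred=-2.2355  r=-3.1945  x^+=-4.5387  v^+=-2.0487  a^+=-0.7271
step 5: x_pred=-8.0888  r=5.1288  x^+=-4.3909  v^+=-1.6019  a^+=-0.1750
step 6: x_pred=-6.7866  r=12.0666  x^+=1.9134  v^+=1.5839  a^+=1.1241

x_post = 1.9134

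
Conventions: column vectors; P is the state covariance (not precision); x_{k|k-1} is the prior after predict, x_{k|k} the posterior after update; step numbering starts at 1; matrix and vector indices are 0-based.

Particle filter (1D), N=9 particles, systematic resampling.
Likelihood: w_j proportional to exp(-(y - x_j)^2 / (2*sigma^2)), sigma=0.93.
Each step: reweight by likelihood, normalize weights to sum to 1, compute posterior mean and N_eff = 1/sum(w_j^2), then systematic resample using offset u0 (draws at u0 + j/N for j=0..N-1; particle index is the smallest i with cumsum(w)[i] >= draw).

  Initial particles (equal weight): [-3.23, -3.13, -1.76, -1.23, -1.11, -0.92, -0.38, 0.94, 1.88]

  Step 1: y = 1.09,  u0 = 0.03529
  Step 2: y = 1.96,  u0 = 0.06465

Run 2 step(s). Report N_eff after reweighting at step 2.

step 1: w=[0.0000, 0.0000, 0.0042, 0.0204, 0.0279, 0.0443, 0.1314, 0.4523, 0.3194]  mean=0.8715  Neff=3.0575  idx=[4, 6, 7, 7, 7, 7, 8, 8, 8]
step 2: w=[0.0008, 0.0081, 0.1048, 0.1048, 0.1048, 0.1048, 0.1906, 0.1906, 0.1906]  mean=1.4651  Neff=6.5359  idx=[2, 3, 4, 5, 6, 7, 7, 8, 8]

N_eff = 6.5359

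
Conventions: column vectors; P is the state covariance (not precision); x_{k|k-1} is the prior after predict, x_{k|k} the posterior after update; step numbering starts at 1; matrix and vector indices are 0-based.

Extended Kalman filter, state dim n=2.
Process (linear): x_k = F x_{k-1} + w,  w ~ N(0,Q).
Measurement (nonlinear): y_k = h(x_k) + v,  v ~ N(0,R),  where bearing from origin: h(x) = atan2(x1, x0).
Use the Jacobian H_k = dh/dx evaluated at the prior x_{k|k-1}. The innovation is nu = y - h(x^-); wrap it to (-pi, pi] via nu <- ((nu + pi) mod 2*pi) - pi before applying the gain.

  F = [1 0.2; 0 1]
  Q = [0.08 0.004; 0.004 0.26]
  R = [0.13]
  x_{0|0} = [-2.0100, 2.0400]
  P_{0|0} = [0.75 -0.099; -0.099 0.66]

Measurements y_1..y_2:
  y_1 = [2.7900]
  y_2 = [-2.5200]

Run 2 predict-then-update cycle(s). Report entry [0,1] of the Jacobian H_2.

step 1: x^-=[-1.6020, 2.0400]  P^-=[0.8168 0.0370; 0.0370 0.9200]  H_jac=[-0.3032 -0.2381]  S=[0.2626]  K=[-0.9767; -0.8769]  nu=[0.5535]  x^+=[-2.1426, 1.5546]  P^+=[0.5663 -0.1879; -0.1879 0.7181]
step 2: x^-=[-1.8317, 1.5546]  P^-=[0.5999 -0.0403; -0.0403 0.9781]  H_jac=[-0.2693 -0.3173]  S=[0.2651]  K=[-0.5612; -1.1297]  nu=[1.3254]  x^+=[-2.5754, 0.0573]  P^+=[0.5164 -0.2084; -0.2084 0.6397]

H_jac[0,1] = -0.3173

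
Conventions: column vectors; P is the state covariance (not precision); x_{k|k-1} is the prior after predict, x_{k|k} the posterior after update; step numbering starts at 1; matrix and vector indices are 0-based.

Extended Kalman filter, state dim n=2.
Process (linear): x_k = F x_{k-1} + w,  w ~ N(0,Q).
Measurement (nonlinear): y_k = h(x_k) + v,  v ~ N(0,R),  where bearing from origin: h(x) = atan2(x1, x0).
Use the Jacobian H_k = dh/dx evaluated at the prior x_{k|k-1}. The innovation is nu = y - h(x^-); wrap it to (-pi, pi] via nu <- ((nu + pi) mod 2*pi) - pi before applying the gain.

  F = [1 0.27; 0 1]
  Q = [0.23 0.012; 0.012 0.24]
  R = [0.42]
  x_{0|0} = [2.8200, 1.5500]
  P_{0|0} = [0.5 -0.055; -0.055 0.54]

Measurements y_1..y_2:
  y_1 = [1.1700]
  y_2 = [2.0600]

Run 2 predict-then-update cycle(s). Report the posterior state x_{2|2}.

step 1: x^-=[3.2385, 1.5500]  P^-=[0.7397 0.1028; 0.1028 0.7800]  H_jac=[-0.1202 0.2512]  S=[0.4737]  K=[-0.1332; 0.3876]  nu=[0.7236]  x^+=[3.1421, 1.8305]  P^+=[0.7313 0.1273; 0.1273 0.7088]
step 2: x^-=[3.6363, 1.8305]  P^-=[1.0817 0.3306; 0.3306 0.9488]  H_jac=[-0.1104 0.2194]  S=[0.4628]  K=[-0.1014; 0.3709]  nu=[1.5937]  x^+=[3.4748, 2.4215]  P^+=[1.0769 0.3480; 0.3480 0.8852]

x_post = [3.4748, 2.4215]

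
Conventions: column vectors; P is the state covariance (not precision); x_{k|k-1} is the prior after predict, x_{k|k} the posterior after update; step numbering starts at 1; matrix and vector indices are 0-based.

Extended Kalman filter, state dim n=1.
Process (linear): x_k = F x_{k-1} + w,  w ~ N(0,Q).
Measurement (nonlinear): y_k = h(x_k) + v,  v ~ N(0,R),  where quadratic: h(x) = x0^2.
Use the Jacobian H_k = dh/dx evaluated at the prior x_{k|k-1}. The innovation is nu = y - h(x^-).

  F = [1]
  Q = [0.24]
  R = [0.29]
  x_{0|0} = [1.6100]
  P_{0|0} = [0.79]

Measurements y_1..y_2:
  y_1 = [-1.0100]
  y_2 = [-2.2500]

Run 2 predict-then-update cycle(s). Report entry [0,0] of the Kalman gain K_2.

K[0,0] = 0.4800

step 1: x^-=[1.6100]  P^-=[1.0300]  H_jac=[3.2200]  S=[10.9695]  K=[0.3023]  nu=[-3.6021]  x^+=[0.5209]  P^+=[0.0272]
step 2: x^-=[0.5209]  P^-=[0.2672]  H_jac=[1.0418]  S=[0.5800]  K=[0.4800]  nu=[-2.5213]  x^+=[-0.6893]  P^+=[0.1336]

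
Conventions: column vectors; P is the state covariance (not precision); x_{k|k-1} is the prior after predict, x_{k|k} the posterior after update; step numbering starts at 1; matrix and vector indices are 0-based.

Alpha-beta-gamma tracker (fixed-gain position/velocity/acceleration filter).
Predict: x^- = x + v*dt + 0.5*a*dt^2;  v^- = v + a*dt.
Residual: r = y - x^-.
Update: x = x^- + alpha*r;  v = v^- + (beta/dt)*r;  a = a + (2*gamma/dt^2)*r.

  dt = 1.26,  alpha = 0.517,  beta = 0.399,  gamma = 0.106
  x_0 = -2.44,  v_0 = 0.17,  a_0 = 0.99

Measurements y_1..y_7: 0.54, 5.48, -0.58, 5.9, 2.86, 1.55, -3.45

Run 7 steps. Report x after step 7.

x_post = -2.7478

step 1: x_pred=-1.4399  r=1.9799  x^+=-0.4163  v^+=2.0444  a^+=1.2544
step 2: x_pred=3.1553  r=2.3247  x^+=4.3572  v^+=4.3611  a^+=1.5648
step 3: x_pred=11.0943  r=-11.6743  x^+=5.0587  v^+=2.6359  a^+=0.0059
step 4: x_pred=8.3845  r=-2.4845  x^+=7.1000  v^+=1.8565  a^+=-0.3259
step 5: x_pred=9.1806  r=-6.3206  x^+=5.9128  v^+=-0.5556  a^+=-1.1699
step 6: x_pred=4.2841  r=-2.7341  x^+=2.8706  v^+=-2.8955  a^+=-1.5350
step 7: x_pred=-1.9962  r=-1.4538  x^+=-2.7478  v^+=-5.2899  a^+=-1.7291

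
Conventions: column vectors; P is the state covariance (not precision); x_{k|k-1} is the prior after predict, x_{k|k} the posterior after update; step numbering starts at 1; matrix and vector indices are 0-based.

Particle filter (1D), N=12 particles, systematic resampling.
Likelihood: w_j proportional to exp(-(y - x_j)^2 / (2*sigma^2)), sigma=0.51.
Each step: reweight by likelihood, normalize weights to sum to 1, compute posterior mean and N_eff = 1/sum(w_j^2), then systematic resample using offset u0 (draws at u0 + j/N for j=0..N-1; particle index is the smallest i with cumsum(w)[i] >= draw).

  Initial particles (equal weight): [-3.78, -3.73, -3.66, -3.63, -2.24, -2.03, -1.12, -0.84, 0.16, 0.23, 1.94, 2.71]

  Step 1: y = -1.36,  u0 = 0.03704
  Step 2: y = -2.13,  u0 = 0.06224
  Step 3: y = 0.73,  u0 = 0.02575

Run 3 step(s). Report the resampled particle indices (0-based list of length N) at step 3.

resampled_idx = [10, 10, 11, 11, 11, 11, 11, 11, 11, 11, 11, 11]

step 1: w=[0.0000, 0.0000, 0.0000, 0.0000, 0.1046, 0.1956, 0.4150, 0.2757, 0.0055, 0.0036, 0.0000, 0.0000]  mean=-1.3263  Neff=3.3617  idx=[4, 5, 5, 5, 6, 6, 6, 6, 6, 7, 7, 7]
step 2: w=[0.2059, 0.2067, 0.2067, 0.2067, 0.0297, 0.0297, 0.0297, 0.0297, 0.0297, 0.0086, 0.0086, 0.0086]  mean=-1.9076  Neff=5.7088  idx=[0, 0, 1, 1, 1, 2, 2, 3, 3, 3, 6, 9]
step 3: w=[0.0000, 0.0000, 0.0000, 0.0000, 0.0000, 0.0000, 0.0000, 0.0000, 0.0000, 0.0000, 0.1369, 0.8627]  mean=-0.8788  Neff=1.3105  idx=[10, 10, 11, 11, 11, 11, 11, 11, 11, 11, 11, 11]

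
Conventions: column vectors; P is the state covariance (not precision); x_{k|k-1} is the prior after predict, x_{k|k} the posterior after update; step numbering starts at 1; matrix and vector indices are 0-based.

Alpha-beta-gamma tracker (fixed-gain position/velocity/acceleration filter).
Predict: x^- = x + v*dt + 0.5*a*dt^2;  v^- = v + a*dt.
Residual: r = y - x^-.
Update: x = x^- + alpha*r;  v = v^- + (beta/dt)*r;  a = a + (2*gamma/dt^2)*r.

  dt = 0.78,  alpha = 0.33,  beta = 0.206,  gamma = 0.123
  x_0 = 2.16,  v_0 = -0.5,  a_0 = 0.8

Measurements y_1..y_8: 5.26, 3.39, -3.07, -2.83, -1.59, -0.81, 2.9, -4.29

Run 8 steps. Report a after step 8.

a_post = 6.4691

step 1: x_pred=2.0134  r=3.2466  x^+=3.0848  v^+=0.9814  a^+=2.1127
step 2: x_pred=4.4930  r=-1.1030  x^+=4.1290  v^+=2.3381  a^+=1.6668
step 3: x_pred=6.4597  r=-9.5297  x^+=3.3149  v^+=1.1213  a^+=-2.1865
step 4: x_pred=3.5244  r=-6.3544  x^+=1.4275  v^+=-2.2623  a^+=-4.7558
step 5: x_pred=-1.7839  r=0.1939  x^+=-1.7199  v^+=-5.9207  a^+=-4.6774
step 6: x_pred=-7.7609  r=6.9509  x^+=-5.4671  v^+=-7.7333  a^+=-1.8669
step 7: x_pred=-12.0670  r=14.9670  x^+=-7.1279  v^+=-5.2367  a^+=4.1848
step 8: x_pred=-9.9395  r=5.6495  x^+=-8.0752  v^+=-0.4805  a^+=6.4691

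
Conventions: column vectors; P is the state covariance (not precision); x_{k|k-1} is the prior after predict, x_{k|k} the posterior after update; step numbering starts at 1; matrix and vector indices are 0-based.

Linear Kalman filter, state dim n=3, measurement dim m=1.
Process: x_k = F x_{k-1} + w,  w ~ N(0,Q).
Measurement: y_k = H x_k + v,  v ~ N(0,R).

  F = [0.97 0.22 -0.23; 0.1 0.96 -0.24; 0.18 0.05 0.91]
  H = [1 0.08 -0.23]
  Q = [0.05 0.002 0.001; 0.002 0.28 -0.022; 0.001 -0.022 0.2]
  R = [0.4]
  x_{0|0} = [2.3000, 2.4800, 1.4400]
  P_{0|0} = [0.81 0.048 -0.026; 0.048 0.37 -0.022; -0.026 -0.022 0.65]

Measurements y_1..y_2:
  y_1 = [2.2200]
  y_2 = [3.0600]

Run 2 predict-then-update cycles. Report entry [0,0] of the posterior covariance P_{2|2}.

P_post[0,0] = 0.1915

step 1: x^-=[2.4454, 2.2652, 1.8484]  P^-=[0.8987 0.2530 -0.0113; 0.2530 0.6871 -0.1433; -0.0113 -0.1433 0.7558]  S=[1.3941]  K=[0.6611; 0.2446; -0.1411]  nu=[0.0185]  x^+=[2.4576, 2.2697, 1.8458]  P^+=[0.2895 0.0276 0.1186; 0.0276 0.6038 -0.0952; 0.1186 -0.0952 0.7280]
step 2: x^-=[2.4587, 1.9817, 2.2355]  P^-=[0.3586 0.2198 -0.0099; 0.2198 0.9247 -0.2182; -0.0099 -0.2182 0.8445]  S=[0.8570]  K=[0.4417; 0.4014; -0.2586]  nu=[0.9569]  x^+=[2.8813, 2.3658, 1.9881]  P^+=[0.1915 0.0679 0.0880; 0.0679 0.7866 -0.1293; 0.0880 -0.1293 0.7872]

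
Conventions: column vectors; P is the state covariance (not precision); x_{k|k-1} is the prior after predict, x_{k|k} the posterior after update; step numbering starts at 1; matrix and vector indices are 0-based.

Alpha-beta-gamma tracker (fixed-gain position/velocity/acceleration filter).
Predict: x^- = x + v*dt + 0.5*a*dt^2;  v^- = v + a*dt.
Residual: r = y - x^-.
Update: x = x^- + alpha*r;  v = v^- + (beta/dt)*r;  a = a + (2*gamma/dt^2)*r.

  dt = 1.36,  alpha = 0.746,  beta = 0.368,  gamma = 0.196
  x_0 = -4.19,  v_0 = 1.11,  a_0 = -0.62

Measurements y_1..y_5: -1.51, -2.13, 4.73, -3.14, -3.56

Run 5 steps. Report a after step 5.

step 1: x_pred=-3.2538  r=1.7438  x^+=-1.9529  v^+=0.7386  a^+=-0.2504
step 2: x_pred=-1.1800  r=-0.9500  x^+=-1.8887  v^+=0.1410  a^+=-0.4518
step 3: x_pred=-2.1147  r=6.8447  x^+=2.9914  v^+=1.3787  a^+=0.9989
step 4: x_pred=5.7902  r=-8.9302  x^+=-0.8717  v^+=0.3208  a^+=-0.8938
step 5: x_pred=-1.2621  r=-2.2979  x^+=-2.9763  v^+=-1.5166  a^+=-1.3808

a_post = -1.3808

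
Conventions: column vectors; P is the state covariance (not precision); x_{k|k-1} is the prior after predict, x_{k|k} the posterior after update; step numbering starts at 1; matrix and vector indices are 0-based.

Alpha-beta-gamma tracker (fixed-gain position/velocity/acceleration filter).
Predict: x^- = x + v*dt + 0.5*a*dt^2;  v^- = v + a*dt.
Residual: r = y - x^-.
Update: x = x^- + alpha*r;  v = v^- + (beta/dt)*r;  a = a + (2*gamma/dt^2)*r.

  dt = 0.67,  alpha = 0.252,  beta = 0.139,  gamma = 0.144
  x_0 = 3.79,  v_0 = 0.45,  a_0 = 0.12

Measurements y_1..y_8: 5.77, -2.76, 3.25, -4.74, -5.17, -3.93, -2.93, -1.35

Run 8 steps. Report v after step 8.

v_post = 3.2884

step 1: x_pred=4.1184  r=1.6516  x^+=4.5346  v^+=0.8730  a^+=1.1796
step 2: x_pred=5.3843  r=-8.1443  x^+=3.3320  v^+=-0.0263  a^+=-4.0455
step 3: x_pred=2.4063  r=0.8437  x^+=2.6189  v^+=-2.5618  a^+=-3.5043
step 4: x_pred=0.1160  r=-4.8560  x^+=-1.1077  v^+=-5.9171  a^+=-6.6197
step 5: x_pred=-6.5579  r=1.3879  x^+=-6.2082  v^+=-10.0643  a^+=-5.7293
step 6: x_pred=-14.2372  r=10.3072  x^+=-11.6398  v^+=-11.7646  a^+=0.8835
step 7: x_pred=-19.3238  r=16.3938  x^+=-15.1926  v^+=-7.7716  a^+=11.4012
step 8: x_pred=-17.8405  r=16.4905  x^+=-13.6849  v^+=3.2884  a^+=21.9810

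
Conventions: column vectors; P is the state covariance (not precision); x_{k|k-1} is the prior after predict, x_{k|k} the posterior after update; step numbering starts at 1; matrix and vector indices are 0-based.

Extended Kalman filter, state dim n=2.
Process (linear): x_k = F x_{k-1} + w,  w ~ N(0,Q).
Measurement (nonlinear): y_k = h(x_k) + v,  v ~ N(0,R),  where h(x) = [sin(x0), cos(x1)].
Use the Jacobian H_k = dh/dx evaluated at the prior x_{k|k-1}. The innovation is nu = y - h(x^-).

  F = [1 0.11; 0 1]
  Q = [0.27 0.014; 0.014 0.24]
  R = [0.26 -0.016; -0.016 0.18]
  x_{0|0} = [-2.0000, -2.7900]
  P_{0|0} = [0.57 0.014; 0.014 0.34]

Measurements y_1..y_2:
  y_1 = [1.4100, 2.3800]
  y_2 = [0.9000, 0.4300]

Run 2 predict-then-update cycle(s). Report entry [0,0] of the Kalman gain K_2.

K[0,0] = -0.6905

step 1: x^-=[-2.3069, -2.7900]  P^-=[0.8472 0.0654; 0.0654 0.5800]  H_jac=[-0.6714 0.0000; 0.0000 0.3444]  S=[0.6419 -0.0311; -0.0311 0.2488]  K=[-0.8871 -0.0204; -0.0297 0.7992]  nu=[2.1511, 3.3188]  x^+=[-4.2830, -0.2015]  P^+=[0.3430 0.0305; 0.0305 0.4191]
step 2: x^-=[-4.3052, -0.2015]  P^-=[0.6248 0.0906; 0.0906 0.6591]  H_jac=[-0.3960 0.0000; 0.0000 0.2002]  S=[0.3580 -0.0232; -0.0232 0.2064]  K=[-0.6905 0.0103; -0.0593 0.6325]  nu=[-0.0182, -0.5498]  x^+=[-4.2983, -0.5481]  P^+=[0.4538 0.0645; 0.0645 0.5735]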